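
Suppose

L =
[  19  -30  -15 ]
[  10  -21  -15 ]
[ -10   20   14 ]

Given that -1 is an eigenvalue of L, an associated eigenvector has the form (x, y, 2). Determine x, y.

We need (L + 1I)v = 0.
L + 1I = [[20, -30, -15], [10, -20, -15], [-10, 20, 15]].
Row 1: (20)·x + (-30)·y + (-15)·2 = 0
Row 2: (10)·x + (-20)·y + (-15)·2 = 0
Row 3: (-10)·x + (20)·y + (15)·2 = 0
Solving gives x = -3, y = -3.
Check: L·(-3, -3, 2) = (3, 3, -2) = -1·(-3, -3, 2).

-3, -3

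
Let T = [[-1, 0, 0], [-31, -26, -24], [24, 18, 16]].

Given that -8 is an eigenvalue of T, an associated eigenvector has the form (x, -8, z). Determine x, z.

We need (T + 8I)v = 0.
T + 8I = [[7, 0, 0], [-31, -18, -24], [24, 18, 24]].
Row 1: (7)·x + (0)·-8 + (0)·z = 0
Row 2: (-31)·x + (-18)·-8 + (-24)·z = 0
Row 3: (24)·x + (18)·-8 + (24)·z = 0
Solving gives x = 0, z = 6.
Check: T·(0, -8, 6) = (0, 64, -48) = -8·(0, -8, 6).

0, 6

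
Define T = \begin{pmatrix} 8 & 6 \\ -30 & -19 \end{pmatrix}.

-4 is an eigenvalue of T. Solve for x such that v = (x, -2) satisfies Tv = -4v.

1

We need (T + 4I)v = 0.
T + 4I = [[12, 6], [-30, -15]].
Row 1: (12)·x + (6)·-2 = 0
Row 2: (-30)·x + (-15)·-2 = 0
Solving gives x = 1.
Check: T·(1, -2) = (-4, 8) = -4·(1, -2).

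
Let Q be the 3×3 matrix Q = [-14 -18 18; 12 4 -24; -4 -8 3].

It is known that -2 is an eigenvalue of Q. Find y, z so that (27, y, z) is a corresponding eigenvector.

We need (Q + 2I)v = 0.
Q + 2I = [[-12, -18, 18], [12, 6, -24], [-4, -8, 5]].
Row 1: (-12)·27 + (-18)·y + (18)·z = 0
Row 2: (12)·27 + (6)·y + (-24)·z = 0
Row 3: (-4)·27 + (-8)·y + (5)·z = 0
Solving gives y = -6, z = 12.
Check: Q·(27, -6, 12) = (-54, 12, -24) = -2·(27, -6, 12).

-6, 12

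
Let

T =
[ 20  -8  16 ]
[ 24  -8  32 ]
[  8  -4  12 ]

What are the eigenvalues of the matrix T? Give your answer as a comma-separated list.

4, 8, 12

Compute the characteristic polynomial p(r) = det(rI - T).
Cofactor expansion gives p(r) = r^3 - 24r^2 + 176r - 384.
Rational-root test: r = 4 gives p(4) = 0.
Factor out (r - 4): p(r) = (r - 4)·(r^2 - 20r + 96).
The quadratic factors as (r - 8)·(r - 12).
Eigenvalues: 4, 8, 12.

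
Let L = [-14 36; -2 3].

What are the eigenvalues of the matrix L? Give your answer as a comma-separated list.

det(L - λI) = (-14 - λ)(3 - λ) - (36)·(-2) = λ^2 + 11λ + 30.
This factors as (λ + 6)·(λ + 5) = 0.
Eigenvalues: -6, -5.

-6, -5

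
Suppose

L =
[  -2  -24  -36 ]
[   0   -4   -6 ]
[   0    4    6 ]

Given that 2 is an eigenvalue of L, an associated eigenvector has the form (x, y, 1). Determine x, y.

We need (L - 2I)v = 0.
L - 2I = [[-4, -24, -36], [0, -6, -6], [0, 4, 4]].
Row 1: (-4)·x + (-24)·y + (-36)·1 = 0
Row 2: (0)·x + (-6)·y + (-6)·1 = 0
Row 3: (0)·x + (4)·y + (4)·1 = 0
Solving gives x = -3, y = -1.
Check: L·(-3, -1, 1) = (-6, -2, 2) = 2·(-3, -1, 1).

-3, -1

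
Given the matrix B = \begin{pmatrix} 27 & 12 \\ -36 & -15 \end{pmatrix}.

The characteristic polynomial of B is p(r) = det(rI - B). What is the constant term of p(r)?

27

p(r) = r^2 - 12r + 27.
The constant term is 27.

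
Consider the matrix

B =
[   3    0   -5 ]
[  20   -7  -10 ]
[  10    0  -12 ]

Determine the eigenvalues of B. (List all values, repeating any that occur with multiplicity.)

Set up det(λI - B) = 0.
Expanding along the first row, p(λ) = λ^3 + 16λ^2 + 77λ + 98.
Since p(-2) = 0, λ = -2 is a root.
Dividing by (λ + 2) leaves λ^2 + 14λ + 49.
The quadratic factor is (λ + 7)^2.
Eigenvalues: -7, -7, -2.

-7, -7, -2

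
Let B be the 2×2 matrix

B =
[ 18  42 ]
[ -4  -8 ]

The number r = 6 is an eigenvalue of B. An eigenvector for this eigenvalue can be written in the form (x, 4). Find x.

We need (B - 6I)v = 0.
B - 6I = [[12, 42], [-4, -14]].
Row 1: (12)·x + (42)·4 = 0
Row 2: (-4)·x + (-14)·4 = 0
Solving gives x = -14.
Check: B·(-14, 4) = (-84, 24) = 6·(-14, 4).

-14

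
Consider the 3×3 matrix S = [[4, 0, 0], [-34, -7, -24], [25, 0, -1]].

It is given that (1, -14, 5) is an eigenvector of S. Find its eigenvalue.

4

Compute Sv: S·(1, -14, 5) = (4, -56, 20).
Since Sv = λv, compare component 1: 4 = λ·1, so λ = 4.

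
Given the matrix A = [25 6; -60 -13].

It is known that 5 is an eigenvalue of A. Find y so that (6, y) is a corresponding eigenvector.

We need (A - 5I)v = 0.
A - 5I = [[20, 6], [-60, -18]].
Row 1: (20)·6 + (6)·y = 0
Row 2: (-60)·6 + (-18)·y = 0
Solving gives y = -20.
Check: A·(6, -20) = (30, -100) = 5·(6, -20).

-20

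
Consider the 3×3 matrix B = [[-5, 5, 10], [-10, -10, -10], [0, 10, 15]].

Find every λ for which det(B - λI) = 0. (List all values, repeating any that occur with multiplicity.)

The characteristic polynomial is p(t) = det(tI - B).
Cofactor expansion gives p(t) = t^3 - 25t.
Rational-root test: t = 5 gives p(5) = 0.
Dividing by (t - 5) leaves t^2 + 5t.
The quadratic factors as (t + 5)·t.
Eigenvalues: -5, 0, 5.

-5, 0, 5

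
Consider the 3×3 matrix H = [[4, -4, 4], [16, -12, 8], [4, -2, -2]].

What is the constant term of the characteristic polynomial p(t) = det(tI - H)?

p(0) = det(0·I − H) = det(−H) = (−1)^3·det(H).
det(H) = -32, so p(0) = 32.

32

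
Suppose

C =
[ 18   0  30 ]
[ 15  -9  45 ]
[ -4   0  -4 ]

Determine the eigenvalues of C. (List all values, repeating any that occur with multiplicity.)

Set up det(μI - C) = 0.
Expanding along the first row, p(μ) = μ^3 - 5μ^2 - 78μ + 432.
Try μ = 6: p(6) = 0, so 6 is a root.
Factor out (μ - 6): p(μ) = (μ - 6)·(μ^2 + μ - 72).
The quadratic factors as (μ + 9)·(μ - 8).
Eigenvalues: -9, 6, 8.

-9, 6, 8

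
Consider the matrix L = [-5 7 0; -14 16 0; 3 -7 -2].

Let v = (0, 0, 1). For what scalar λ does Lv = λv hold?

-2

Compute Lv: L·(0, 0, 1) = (0, 0, -2).
Since Lv = λv, compare component 3: -2 = λ·1, so λ = -2.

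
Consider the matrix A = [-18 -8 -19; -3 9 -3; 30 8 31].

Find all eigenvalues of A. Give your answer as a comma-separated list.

1, 9, 12

The characteristic polynomial is p(s) = det(sI - A).
Cofactor expansion gives p(s) = s^3 - 22s^2 + 129s - 108.
Try s = 9: p(9) = 0, so 9 is a root.
Factor out (s - 9): p(s) = (s - 9)·(s^2 - 13s + 12).
The quadratic factors as (s - 1)·(s - 12).
Eigenvalues: 1, 9, 12.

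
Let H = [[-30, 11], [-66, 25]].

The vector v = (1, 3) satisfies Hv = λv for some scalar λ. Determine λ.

3

Compute Hv: H·(1, 3) = (3, 9).
Since Hv = λv, compare component 1: 3 = λ·1, so λ = 3.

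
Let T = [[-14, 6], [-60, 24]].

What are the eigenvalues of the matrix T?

4, 6

det(T - rI) = (-14 - r)(24 - r) - (6)·(-60) = r^2 - 10r + 24.
This factors as (r - 4)·(r - 6) = 0.
Eigenvalues: 4, 6.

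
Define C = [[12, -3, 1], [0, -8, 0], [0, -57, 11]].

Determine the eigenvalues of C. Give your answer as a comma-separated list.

The characteristic polynomial is p(μ) = det(μI - C).
Expanding along the first row, p(μ) = μ^3 - 15μ^2 - 52μ + 1056.
Rational-root test: μ = 12 gives p(12) = 0.
Dividing by (μ - 12) leaves μ^2 - 3μ - 88.
The quadratic factors as (μ + 8)·(μ - 11).
Eigenvalues: -8, 11, 12.

-8, 11, 12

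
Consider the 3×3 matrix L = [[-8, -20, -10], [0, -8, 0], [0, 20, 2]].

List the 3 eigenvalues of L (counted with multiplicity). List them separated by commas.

-8, -8, 2

Set up det(lambda·I - L) = 0.
Cofactor expansion gives p(lambda) = lambda^3 + 14·lambda^2 + 32·lambda - 128.
Rational-root test: lambda = 2 gives p(2) = 0.
Dividing by (lambda - 2) leaves lambda^2 + 16·lambda + 64.
The quadratic factor is (lambda + 8)^2.
Eigenvalues: -8, -8, 2.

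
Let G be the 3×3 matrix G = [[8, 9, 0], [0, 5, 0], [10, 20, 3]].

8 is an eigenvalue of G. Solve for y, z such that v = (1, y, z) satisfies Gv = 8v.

We need (G - 8I)v = 0.
G - 8I = [[0, 9, 0], [0, -3, 0], [10, 20, -5]].
Row 1: (0)·1 + (9)·y + (0)·z = 0
Row 2: (0)·1 + (-3)·y + (0)·z = 0
Row 3: (10)·1 + (20)·y + (-5)·z = 0
Solving gives y = 0, z = 2.
Check: G·(1, 0, 2) = (8, 0, 16) = 8·(1, 0, 2).

0, 2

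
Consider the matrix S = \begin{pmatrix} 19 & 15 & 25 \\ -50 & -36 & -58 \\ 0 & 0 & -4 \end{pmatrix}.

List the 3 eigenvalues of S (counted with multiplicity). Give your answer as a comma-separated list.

Set up det(tI - S) = 0.
Expanding along the first row, p(t) = t^3 + 21t^2 + 134t + 264.
Since p(-4) = 0, t = -4 is a root.
Dividing by (t + 4) leaves t^2 + 17t + 66.
The quadratic factors as (t + 11)·(t + 6).
Eigenvalues: -11, -6, -4.

-11, -6, -4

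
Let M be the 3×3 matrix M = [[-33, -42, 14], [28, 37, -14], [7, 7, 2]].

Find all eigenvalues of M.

The characteristic polynomial is p(lambda) = det(lambda·I - M).
Expanding along the first row, p(lambda) = lambda^3 - 6·lambda^2 - 37·lambda + 90.
Since p(9) = 0, lambda = 9 is a root.
Dividing by (lambda - 9) leaves lambda^2 + 3·lambda - 10.
The quadratic factors as (lambda + 5)·(lambda - 2).
Eigenvalues: -5, 2, 9.

-5, 2, 9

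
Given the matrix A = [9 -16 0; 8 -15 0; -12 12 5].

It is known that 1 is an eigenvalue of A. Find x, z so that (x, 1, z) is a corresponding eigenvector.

2, 3

We need (A - 1I)v = 0.
A - 1I = [[8, -16, 0], [8, -16, 0], [-12, 12, 4]].
Row 1: (8)·x + (-16)·1 + (0)·z = 0
Row 2: (8)·x + (-16)·1 + (0)·z = 0
Row 3: (-12)·x + (12)·1 + (4)·z = 0
Solving gives x = 2, z = 3.
Check: A·(2, 1, 3) = (2, 1, 3) = 1·(2, 1, 3).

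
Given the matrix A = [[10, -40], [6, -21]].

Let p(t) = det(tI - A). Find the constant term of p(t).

30

p(t) = t^2 + 11t + 30.
The constant term is 30.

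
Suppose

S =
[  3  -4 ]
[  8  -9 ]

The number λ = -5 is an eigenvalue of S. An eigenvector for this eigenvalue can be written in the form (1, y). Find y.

2

We need (S + 5I)v = 0.
S + 5I = [[8, -4], [8, -4]].
Row 1: (8)·1 + (-4)·y = 0
Row 2: (8)·1 + (-4)·y = 0
Solving gives y = 2.
Check: S·(1, 2) = (-5, -10) = -5·(1, 2).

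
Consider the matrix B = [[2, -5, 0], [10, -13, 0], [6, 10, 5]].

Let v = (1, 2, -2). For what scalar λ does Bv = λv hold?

Compute Bv: B·(1, 2, -2) = (-8, -16, 16).
Since Bv = λv, compare component 1: -8 = λ·1, so λ = -8.

-8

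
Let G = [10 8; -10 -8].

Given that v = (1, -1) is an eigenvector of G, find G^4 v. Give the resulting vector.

First find the eigenvalue: Gv = (2, -2) = 2·(1, -1), so λ = 2.
Then G^4 v = λ^4·v = 2^4·(1, -1) = 16·(1, -1) = (16, -16).

(16, -16)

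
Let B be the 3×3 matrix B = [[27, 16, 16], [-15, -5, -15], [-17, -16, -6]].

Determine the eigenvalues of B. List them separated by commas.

-5, 10, 11

Set up det(μI - B) = 0.
Expanding along the first row, p(μ) = μ^3 - 16μ^2 + 5μ + 550.
Rational-root test: μ = -5 gives p(-5) = 0.
Dividing by (μ + 5) leaves μ^2 - 21μ + 110.
The quadratic factors as (μ - 10)·(μ - 11).
Eigenvalues: -5, 10, 11.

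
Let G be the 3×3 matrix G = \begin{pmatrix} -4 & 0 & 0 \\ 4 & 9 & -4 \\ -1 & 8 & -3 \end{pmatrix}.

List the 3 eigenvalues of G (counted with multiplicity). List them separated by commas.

Compute the characteristic polynomial p(s) = det(sI - G).
Expanding along the first row, p(s) = s^3 - 2s^2 - 19s + 20.
Since p(-4) = 0, s = -4 is a root.
Factor out (s + 4): p(s) = (s + 4)·(s^2 - 6s + 5).
The quadratic factors as (s - 1)·(s - 5).
Eigenvalues: -4, 1, 5.

-4, 1, 5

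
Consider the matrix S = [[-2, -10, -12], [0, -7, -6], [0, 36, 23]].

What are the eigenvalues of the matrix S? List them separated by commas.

Set up det(μI - S) = 0.
Expanding along the first row, p(μ) = μ^3 - 14μ^2 + 23μ + 110.
Try μ = -2: p(-2) = 0, so -2 is a root.
Dividing by (μ + 2) leaves μ^2 - 16μ + 55.
The quadratic factors as (μ - 5)·(μ - 11).
Eigenvalues: -2, 5, 11.

-2, 5, 11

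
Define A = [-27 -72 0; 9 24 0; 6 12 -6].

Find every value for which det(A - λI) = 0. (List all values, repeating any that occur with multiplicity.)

-6, -3, 0

The characteristic polynomial is p(λ) = det(λI - A).
Expanding the 3×3 determinant: p(λ) = λ^3 + 9λ^2 + 18λ.
Since p(0) = 0, λ = 0 is a root.
Dividing by λ leaves λ^2 + 9λ + 18.
The quadratic factors as (λ + 6)·(λ + 3).
Eigenvalues: -6, -3, 0.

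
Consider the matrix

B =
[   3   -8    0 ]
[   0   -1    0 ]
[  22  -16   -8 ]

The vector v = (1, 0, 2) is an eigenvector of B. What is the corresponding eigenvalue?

3

Compute Bv: B·(1, 0, 2) = (3, 0, 6).
Since Bv = λv, compare component 1: 3 = λ·1, so λ = 3.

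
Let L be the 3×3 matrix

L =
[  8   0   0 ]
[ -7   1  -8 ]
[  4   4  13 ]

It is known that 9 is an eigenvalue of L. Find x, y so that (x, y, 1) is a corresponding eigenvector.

0, -1

We need (L - 9I)v = 0.
L - 9I = [[-1, 0, 0], [-7, -8, -8], [4, 4, 4]].
Row 1: (-1)·x + (0)·y + (0)·1 = 0
Row 2: (-7)·x + (-8)·y + (-8)·1 = 0
Row 3: (4)·x + (4)·y + (4)·1 = 0
Solving gives x = 0, y = -1.
Check: L·(0, -1, 1) = (0, -9, 9) = 9·(0, -1, 1).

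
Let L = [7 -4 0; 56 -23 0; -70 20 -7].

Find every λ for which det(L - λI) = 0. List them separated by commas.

The characteristic polynomial is p(r) = det(rI - L).
Expanding along the first row, p(r) = r^3 + 23r^2 + 175r + 441.
Try r = -7: p(-7) = 0, so -7 is a root.
Dividing by (r + 7) leaves r^2 + 16r + 63.
The quadratic factors as (r + 9)·(r + 7).
Eigenvalues: -9, -7, -7.

-9, -7, -7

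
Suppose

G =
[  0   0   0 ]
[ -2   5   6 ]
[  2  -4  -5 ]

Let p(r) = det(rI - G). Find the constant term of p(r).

0

p(r) = r^3 - r.
The constant term is 0.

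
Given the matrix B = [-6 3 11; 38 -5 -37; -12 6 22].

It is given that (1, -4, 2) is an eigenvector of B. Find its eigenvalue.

Compute Bv: B·(1, -4, 2) = (4, -16, 8).
Since Bv = λv, compare component 1: 4 = λ·1, so λ = 4.

4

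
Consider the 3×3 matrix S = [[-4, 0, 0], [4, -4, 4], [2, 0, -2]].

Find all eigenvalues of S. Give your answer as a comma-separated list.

-4, -4, -2

Compute the characteristic polynomial p(lambda) = det(lambda·I - S).
Expanding along the first row, p(lambda) = lambda^3 + 10·lambda^2 + 32·lambda + 32.
Try lambda = -4: p(-4) = 0, so -4 is a root.
Factor out (lambda + 4): p(lambda) = (lambda + 4)·(lambda^2 + 6·lambda + 8).
The quadratic factors as (lambda + 4)·(lambda + 2).
Eigenvalues: -4, -4, -2.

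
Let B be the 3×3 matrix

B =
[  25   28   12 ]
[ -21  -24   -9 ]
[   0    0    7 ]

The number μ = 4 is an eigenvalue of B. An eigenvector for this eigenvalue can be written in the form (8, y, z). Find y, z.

We need (B - 4I)v = 0.
B - 4I = [[21, 28, 12], [-21, -28, -9], [0, 0, 3]].
Row 1: (21)·8 + (28)·y + (12)·z = 0
Row 2: (-21)·8 + (-28)·y + (-9)·z = 0
Row 3: (0)·8 + (0)·y + (3)·z = 0
Solving gives y = -6, z = 0.
Check: B·(8, -6, 0) = (32, -24, 0) = 4·(8, -6, 0).

-6, 0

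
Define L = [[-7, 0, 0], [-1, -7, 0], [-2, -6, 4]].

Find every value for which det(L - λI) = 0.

-7, -7, 4

L is lower triangular, so its eigenvalues are the diagonal entries.
Diagonal: -7, -7, 4.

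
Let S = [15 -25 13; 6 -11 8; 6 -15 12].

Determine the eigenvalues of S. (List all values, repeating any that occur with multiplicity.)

Compute the characteristic polynomial p(t) = det(tI - S).
Cofactor expansion gives p(t) = t^3 - 16t^2 + 75t - 108.
Rational-root test: t = 3 gives p(3) = 0.
Dividing by (t - 3) leaves t^2 - 13t + 36.
The quadratic factors as (t - 4)·(t - 9).
Eigenvalues: 3, 4, 9.

3, 4, 9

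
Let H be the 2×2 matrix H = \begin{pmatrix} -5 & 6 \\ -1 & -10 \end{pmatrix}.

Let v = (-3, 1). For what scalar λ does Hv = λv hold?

Compute Hv: H·(-3, 1) = (21, -7).
Since Hv = λv, compare component 1: 21 = λ·-3, so λ = -7.

-7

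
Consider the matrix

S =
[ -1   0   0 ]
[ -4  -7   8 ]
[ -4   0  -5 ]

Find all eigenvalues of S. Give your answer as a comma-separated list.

-7, -5, -1

The characteristic polynomial is p(λ) = det(λI - S).
Expanding the 3×3 determinant: p(λ) = λ^3 + 13λ^2 + 47λ + 35.
Try λ = -5: p(-5) = 0, so -5 is a root.
Dividing by (λ + 5) leaves λ^2 + 8λ + 7.
The quadratic factors as (λ + 7)·(λ + 1).
Eigenvalues: -7, -5, -1.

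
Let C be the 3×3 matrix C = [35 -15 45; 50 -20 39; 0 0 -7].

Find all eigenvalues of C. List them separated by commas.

The characteristic polynomial is p(t) = det(tI - C).
Expanding the 3×3 determinant: p(t) = t^3 - 8t^2 - 55t + 350.
Rational-root test: t = -7 gives p(-7) = 0.
Factor out (t + 7): p(t) = (t + 7)·(t^2 - 15t + 50).
The quadratic factors as (t - 5)·(t - 10).
Eigenvalues: -7, 5, 10.

-7, 5, 10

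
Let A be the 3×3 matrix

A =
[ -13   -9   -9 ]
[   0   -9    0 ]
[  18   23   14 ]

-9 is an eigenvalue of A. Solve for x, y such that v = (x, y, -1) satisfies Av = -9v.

0, 1

We need (A + 9I)v = 0.
A + 9I = [[-4, -9, -9], [0, 0, 0], [18, 23, 23]].
Row 1: (-4)·x + (-9)·y + (-9)·-1 = 0
Row 2: (0)·x + (0)·y + (0)·-1 = 0
Row 3: (18)·x + (23)·y + (23)·-1 = 0
Solving gives x = 0, y = 1.
Check: A·(0, 1, -1) = (0, -9, 9) = -9·(0, 1, -1).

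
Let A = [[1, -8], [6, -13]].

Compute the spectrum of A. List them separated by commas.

-7, -5

det(A - sI) = (1 - s)(-13 - s) - (-8)·(6) = s^2 + 12s + 35.
This factors as (s + 7)·(s + 5) = 0.
Eigenvalues: -7, -5.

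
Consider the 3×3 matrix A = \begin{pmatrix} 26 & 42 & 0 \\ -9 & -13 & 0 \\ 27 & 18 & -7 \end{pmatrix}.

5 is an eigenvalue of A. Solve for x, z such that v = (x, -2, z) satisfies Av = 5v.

4, 6

We need (A - 5I)v = 0.
A - 5I = [[21, 42, 0], [-9, -18, 0], [27, 18, -12]].
Row 1: (21)·x + (42)·-2 + (0)·z = 0
Row 2: (-9)·x + (-18)·-2 + (0)·z = 0
Row 3: (27)·x + (18)·-2 + (-12)·z = 0
Solving gives x = 4, z = 6.
Check: A·(4, -2, 6) = (20, -10, 30) = 5·(4, -2, 6).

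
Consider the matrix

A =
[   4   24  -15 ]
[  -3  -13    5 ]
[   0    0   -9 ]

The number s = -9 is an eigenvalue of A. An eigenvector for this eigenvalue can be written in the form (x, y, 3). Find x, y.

We need (A + 9I)v = 0.
A + 9I = [[13, 24, -15], [-3, -4, 5], [0, 0, 0]].
Row 1: (13)·x + (24)·y + (-15)·3 = 0
Row 2: (-3)·x + (-4)·y + (5)·3 = 0
Row 3: (0)·x + (0)·y + (0)·3 = 0
Solving gives x = 9, y = -3.
Check: A·(9, -3, 3) = (-81, 27, -27) = -9·(9, -3, 3).

9, -3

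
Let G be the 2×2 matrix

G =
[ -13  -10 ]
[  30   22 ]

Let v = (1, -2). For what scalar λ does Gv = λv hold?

Compute Gv: G·(1, -2) = (7, -14).
Since Gv = λv, compare component 1: 7 = λ·1, so λ = 7.

7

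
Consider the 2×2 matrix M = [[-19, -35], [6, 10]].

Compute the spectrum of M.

-5, -4

det(M - sI) = (-19 - s)(10 - s) - (-35)·(6) = s^2 + 9s + 20.
This factors as (s + 5)·(s + 4) = 0.
Eigenvalues: -5, -4.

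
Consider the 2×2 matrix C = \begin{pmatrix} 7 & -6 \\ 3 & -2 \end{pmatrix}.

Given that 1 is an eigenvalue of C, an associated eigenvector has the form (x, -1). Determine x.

We need (C - 1I)v = 0.
C - 1I = [[6, -6], [3, -3]].
Row 1: (6)·x + (-6)·-1 = 0
Row 2: (3)·x + (-3)·-1 = 0
Solving gives x = -1.
Check: C·(-1, -1) = (-1, -1) = 1·(-1, -1).

-1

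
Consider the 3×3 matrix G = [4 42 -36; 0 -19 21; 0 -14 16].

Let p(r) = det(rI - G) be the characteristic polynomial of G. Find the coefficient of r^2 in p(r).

The coefficient of r^2 of det(rI - G) is −trace(G).
trace(G) = (4) + (-19) + (16) = 1, so the coefficient is -1.

-1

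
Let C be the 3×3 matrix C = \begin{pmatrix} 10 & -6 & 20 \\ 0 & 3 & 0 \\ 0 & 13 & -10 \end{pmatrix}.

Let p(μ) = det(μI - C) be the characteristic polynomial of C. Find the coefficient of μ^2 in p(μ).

The coefficient of μ^2 of det(μI - C) is −trace(C).
trace(C) = (10) + (3) + (-10) = 3, so the coefficient is -3.

-3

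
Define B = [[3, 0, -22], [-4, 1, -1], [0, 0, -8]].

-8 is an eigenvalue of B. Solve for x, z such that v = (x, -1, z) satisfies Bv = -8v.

We need (B + 8I)v = 0.
B + 8I = [[11, 0, -22], [-4, 9, -1], [0, 0, 0]].
Row 1: (11)·x + (0)·-1 + (-22)·z = 0
Row 2: (-4)·x + (9)·-1 + (-1)·z = 0
Row 3: (0)·x + (0)·-1 + (0)·z = 0
Solving gives x = -2, z = -1.
Check: B·(-2, -1, -1) = (16, 8, 8) = -8·(-2, -1, -1).

-2, -1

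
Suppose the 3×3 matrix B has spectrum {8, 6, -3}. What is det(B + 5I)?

If B has eigenvalues 8, 6, -3, then B + 5I has eigenvalues 13, 11, 2.
det(B + 5I) = (13) · (11) · (2) = 286.

286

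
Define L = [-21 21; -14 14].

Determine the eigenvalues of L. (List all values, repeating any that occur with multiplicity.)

-7, 0

det(L - lambda·I) = (-21 - lambda)(14 - lambda) - (21)·(-14) = lambda^2 + 7·lambda.
This factors as (lambda + 7)·lambda = 0.
Eigenvalues: -7, 0.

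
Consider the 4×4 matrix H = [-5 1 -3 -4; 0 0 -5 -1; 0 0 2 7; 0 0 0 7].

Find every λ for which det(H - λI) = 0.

-5, 0, 2, 7

H is upper triangular, so its eigenvalues are the diagonal entries.
Diagonal: -5, 0, 2, 7.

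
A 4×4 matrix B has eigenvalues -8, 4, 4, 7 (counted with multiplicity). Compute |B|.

-896

det(B) is the product of the eigenvalues: (-8) · (4) · (4) · (7) = -896.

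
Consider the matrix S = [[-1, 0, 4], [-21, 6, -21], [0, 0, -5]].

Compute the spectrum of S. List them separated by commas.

Compute the characteristic polynomial p(r) = det(rI - S).
Expanding along the first row, p(r) = r^3 - 31r - 30.
Since p(-1) = 0, r = -1 is a root.
Factor out (r + 1): p(r) = (r + 1)·(r^2 - r - 30).
The quadratic factors as (r + 5)·(r - 6).
Eigenvalues: -5, -1, 6.

-5, -1, 6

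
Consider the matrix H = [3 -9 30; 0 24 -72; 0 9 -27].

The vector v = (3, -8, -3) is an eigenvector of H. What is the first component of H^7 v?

First find the eigenvalue: Hv = (-9, 24, 9) = -3·(3, -8, -3), so λ = -3.
Then H^7 v = λ^7·v = (-3)^7·(3, -8, -3) = -2187·(3, -8, -3) = (-6561, 17496, 6561).

-6561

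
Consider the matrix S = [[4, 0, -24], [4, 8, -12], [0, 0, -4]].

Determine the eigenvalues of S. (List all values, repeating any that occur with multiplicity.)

-4, 4, 8

Compute the characteristic polynomial p(λ) = det(λI - S).
Cofactor expansion gives p(λ) = λ^3 - 8λ^2 - 16λ + 128.
Rational-root test: λ = 8 gives p(8) = 0.
Dividing by (λ - 8) leaves λ^2 - 16.
The quadratic factors as (λ + 4)·(λ - 4).
Eigenvalues: -4, 4, 8.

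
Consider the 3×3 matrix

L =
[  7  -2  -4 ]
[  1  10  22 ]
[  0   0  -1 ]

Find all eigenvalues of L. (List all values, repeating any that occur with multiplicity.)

Set up det(lambda·I - L) = 0.
Cofactor expansion gives p(lambda) = lambda^3 - 16·lambda^2 + 55·lambda + 72.
Try lambda = 8: p(8) = 0, so 8 is a root.
Dividing by (lambda - 8) leaves lambda^2 - 8·lambda - 9.
The quadratic factors as (lambda + 1)·(lambda - 9).
Eigenvalues: -1, 8, 9.

-1, 8, 9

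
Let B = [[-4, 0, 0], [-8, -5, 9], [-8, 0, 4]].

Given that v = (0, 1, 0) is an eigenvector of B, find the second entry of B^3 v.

-125

First find the eigenvalue: Bv = (0, -5, 0) = -5·(0, 1, 0), so λ = -5.
Then B^3 v = λ^3·v = (-5)^3·(0, 1, 0) = -125·(0, 1, 0) = (0, -125, 0).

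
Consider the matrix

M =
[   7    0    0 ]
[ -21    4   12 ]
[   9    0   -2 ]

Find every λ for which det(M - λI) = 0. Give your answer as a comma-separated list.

Compute the characteristic polynomial p(s) = det(sI - M).
Expanding along the first row, p(s) = s^3 - 9s^2 + 6s + 56.
Since p(4) = 0, s = 4 is a root.
Dividing by (s - 4) leaves s^2 - 5s - 14.
The quadratic factors as (s + 2)·(s - 7).
Eigenvalues: -2, 4, 7.

-2, 4, 7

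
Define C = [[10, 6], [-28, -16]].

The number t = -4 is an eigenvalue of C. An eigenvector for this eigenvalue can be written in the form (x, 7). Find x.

We need (C + 4I)v = 0.
C + 4I = [[14, 6], [-28, -12]].
Row 1: (14)·x + (6)·7 = 0
Row 2: (-28)·x + (-12)·7 = 0
Solving gives x = -3.
Check: C·(-3, 7) = (12, -28) = -4·(-3, 7).

-3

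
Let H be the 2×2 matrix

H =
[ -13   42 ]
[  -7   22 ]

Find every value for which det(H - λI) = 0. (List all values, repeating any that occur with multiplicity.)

det(H - μI) = (-13 - μ)(22 - μ) - (42)·(-7) = μ^2 - 9μ + 8.
This factors as (μ - 1)·(μ - 8) = 0.
Eigenvalues: 1, 8.

1, 8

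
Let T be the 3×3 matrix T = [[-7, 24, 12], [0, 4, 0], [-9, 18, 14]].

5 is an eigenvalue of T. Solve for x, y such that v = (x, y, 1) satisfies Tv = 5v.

1, 0

We need (T - 5I)v = 0.
T - 5I = [[-12, 24, 12], [0, -1, 0], [-9, 18, 9]].
Row 1: (-12)·x + (24)·y + (12)·1 = 0
Row 2: (0)·x + (-1)·y + (0)·1 = 0
Row 3: (-9)·x + (18)·y + (9)·1 = 0
Solving gives x = 1, y = 0.
Check: T·(1, 0, 1) = (5, 0, 5) = 5·(1, 0, 1).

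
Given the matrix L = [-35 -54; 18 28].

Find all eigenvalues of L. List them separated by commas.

det(L - sI) = (-35 - s)(28 - s) - (-54)·(18) = s^2 + 7s - 8.
This factors as (s + 8)·(s - 1) = 0.
Eigenvalues: -8, 1.

-8, 1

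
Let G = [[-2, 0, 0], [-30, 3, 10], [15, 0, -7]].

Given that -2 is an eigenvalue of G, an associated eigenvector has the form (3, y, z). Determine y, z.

0, 9

We need (G + 2I)v = 0.
G + 2I = [[0, 0, 0], [-30, 5, 10], [15, 0, -5]].
Row 1: (0)·3 + (0)·y + (0)·z = 0
Row 2: (-30)·3 + (5)·y + (10)·z = 0
Row 3: (15)·3 + (0)·y + (-5)·z = 0
Solving gives y = 0, z = 9.
Check: G·(3, 0, 9) = (-6, 0, -18) = -2·(3, 0, 9).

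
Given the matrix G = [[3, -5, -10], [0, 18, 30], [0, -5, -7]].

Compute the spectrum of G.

3, 3, 8

Set up det(sI - G) = 0.
Cofactor expansion gives p(s) = s^3 - 14s^2 + 57s - 72.
Rational-root test: s = 8 gives p(8) = 0.
Factor out (s - 8): p(s) = (s - 8)·(s^2 - 6s + 9).
The quadratic factor is (s - 3)^2.
Eigenvalues: 3, 3, 8.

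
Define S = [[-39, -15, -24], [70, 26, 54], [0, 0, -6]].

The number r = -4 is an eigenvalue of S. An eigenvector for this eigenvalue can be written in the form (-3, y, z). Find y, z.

7, 0

We need (S + 4I)v = 0.
S + 4I = [[-35, -15, -24], [70, 30, 54], [0, 0, -2]].
Row 1: (-35)·-3 + (-15)·y + (-24)·z = 0
Row 2: (70)·-3 + (30)·y + (54)·z = 0
Row 3: (0)·-3 + (0)·y + (-2)·z = 0
Solving gives y = 7, z = 0.
Check: S·(-3, 7, 0) = (12, -28, 0) = -4·(-3, 7, 0).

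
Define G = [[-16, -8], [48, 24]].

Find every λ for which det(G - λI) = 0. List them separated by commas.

det(G - rI) = (-16 - r)(24 - r) - (-8)·(48) = r^2 - 8r.
This factors as r·(r - 8) = 0.
Eigenvalues: 0, 8.

0, 8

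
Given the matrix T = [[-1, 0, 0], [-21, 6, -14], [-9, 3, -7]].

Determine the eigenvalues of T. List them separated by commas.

The characteristic polynomial is p(μ) = det(μI - T).
Cofactor expansion gives p(μ) = μ^3 + 2μ^2 + μ.
Try μ = 0: p(0) = 0, so 0 is a root.
Dividing by μ leaves μ^2 + 2μ + 1.
The quadratic factor is (μ + 1)^2.
Eigenvalues: -1, -1, 0.

-1, -1, 0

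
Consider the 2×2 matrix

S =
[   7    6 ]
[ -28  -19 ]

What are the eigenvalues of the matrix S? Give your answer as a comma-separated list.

det(S - μI) = (7 - μ)(-19 - μ) - (6)·(-28) = μ^2 + 12μ + 35.
This factors as (μ + 7)·(μ + 5) = 0.
Eigenvalues: -7, -5.

-7, -5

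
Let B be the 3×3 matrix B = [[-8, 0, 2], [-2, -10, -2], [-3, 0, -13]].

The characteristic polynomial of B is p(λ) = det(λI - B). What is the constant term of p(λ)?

p(λ) = λ^3 + 31λ^2 + 320λ + 1100.
The constant term is 1100.

1100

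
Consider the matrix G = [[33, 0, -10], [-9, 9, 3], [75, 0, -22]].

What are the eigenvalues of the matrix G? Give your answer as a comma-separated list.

3, 8, 9

Set up det(λI - G) = 0.
Expanding along the first row, p(λ) = λ^3 - 20λ^2 + 123λ - 216.
Try λ = 3: p(3) = 0, so 3 is a root.
Dividing by (λ - 3) leaves λ^2 - 17λ + 72.
The quadratic factors as (λ - 8)·(λ - 9).
Eigenvalues: 3, 8, 9.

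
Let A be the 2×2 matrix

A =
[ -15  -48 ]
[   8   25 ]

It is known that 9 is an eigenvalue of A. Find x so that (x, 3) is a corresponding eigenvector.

We need (A - 9I)v = 0.
A - 9I = [[-24, -48], [8, 16]].
Row 1: (-24)·x + (-48)·3 = 0
Row 2: (8)·x + (16)·3 = 0
Solving gives x = -6.
Check: A·(-6, 3) = (-54, 27) = 9·(-6, 3).

-6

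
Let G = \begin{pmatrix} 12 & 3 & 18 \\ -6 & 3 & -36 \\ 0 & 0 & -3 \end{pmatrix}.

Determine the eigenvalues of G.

The characteristic polynomial is p(λ) = det(λI - G).
Expanding the 3×3 determinant: p(λ) = λ^3 - 12λ^2 + 9λ + 162.
Since p(9) = 0, λ = 9 is a root.
Dividing by (λ - 9) leaves λ^2 - 3λ - 18.
The quadratic factors as (λ + 3)·(λ - 6).
Eigenvalues: -3, 6, 9.

-3, 6, 9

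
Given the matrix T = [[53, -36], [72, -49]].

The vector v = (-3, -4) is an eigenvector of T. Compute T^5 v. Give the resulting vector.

First find the eigenvalue: Tv = (-15, -20) = 5·(-3, -4), so λ = 5.
Then T^5 v = λ^5·v = 5^5·(-3, -4) = 3125·(-3, -4) = (-9375, -12500).

(-9375, -12500)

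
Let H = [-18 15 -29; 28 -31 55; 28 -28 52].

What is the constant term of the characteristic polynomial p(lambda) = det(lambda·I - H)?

p(0) = det(0·I − H) = det(−H) = (−1)^3·det(H).
det(H) = 120, so p(0) = -120.

-120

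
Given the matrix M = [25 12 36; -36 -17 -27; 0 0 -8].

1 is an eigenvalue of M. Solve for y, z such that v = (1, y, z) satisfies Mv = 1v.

We need (M - 1I)v = 0.
M - 1I = [[24, 12, 36], [-36, -18, -27], [0, 0, -9]].
Row 1: (24)·1 + (12)·y + (36)·z = 0
Row 2: (-36)·1 + (-18)·y + (-27)·z = 0
Row 3: (0)·1 + (0)·y + (-9)·z = 0
Solving gives y = -2, z = 0.
Check: M·(1, -2, 0) = (1, -2, 0) = 1·(1, -2, 0).

-2, 0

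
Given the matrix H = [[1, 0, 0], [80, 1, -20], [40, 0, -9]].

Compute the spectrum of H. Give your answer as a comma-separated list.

-9, 1, 1

The characteristic polynomial is p(λ) = det(λI - H).
Cofactor expansion gives p(λ) = λ^3 + 7λ^2 - 17λ + 9.
Since p(-9) = 0, λ = -9 is a root.
Factor out (λ + 9): p(λ) = (λ + 9)·(λ^2 - 2λ + 1).
The quadratic factor is (λ - 1)^2.
Eigenvalues: -9, 1, 1.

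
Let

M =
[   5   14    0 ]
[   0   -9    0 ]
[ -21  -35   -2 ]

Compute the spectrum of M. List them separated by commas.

-9, -2, 5

The characteristic polynomial is p(λ) = det(λI - M).
Cofactor expansion gives p(λ) = λ^3 + 6λ^2 - 37λ - 90.
Since p(5) = 0, λ = 5 is a root.
Dividing by (λ - 5) leaves λ^2 + 11λ + 18.
The quadratic factors as (λ + 9)·(λ + 2).
Eigenvalues: -9, -2, 5.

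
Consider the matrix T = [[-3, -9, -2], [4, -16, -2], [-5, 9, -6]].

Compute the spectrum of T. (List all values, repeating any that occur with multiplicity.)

-10, -8, -7

Compute the characteristic polynomial p(r) = det(rI - T).
Expanding along the first row, p(r) = r^3 + 25r^2 + 206r + 560.
Since p(-8) = 0, r = -8 is a root.
Dividing by (r + 8) leaves r^2 + 17r + 70.
The quadratic factors as (r + 10)·(r + 7).
Eigenvalues: -10, -8, -7.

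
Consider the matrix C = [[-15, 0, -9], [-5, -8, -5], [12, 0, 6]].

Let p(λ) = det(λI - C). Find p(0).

144

p(0) = det(0·I − C) = det(−C) = (−1)^3·det(C).
det(C) = -144, so p(0) = 144.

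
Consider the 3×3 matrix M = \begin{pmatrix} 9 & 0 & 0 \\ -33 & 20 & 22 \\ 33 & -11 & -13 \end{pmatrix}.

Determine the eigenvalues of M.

-2, 9, 9

The characteristic polynomial is p(λ) = det(λI - M).
Cofactor expansion gives p(λ) = λ^3 - 16λ^2 + 45λ + 162.
Try λ = 9: p(9) = 0, so 9 is a root.
Factor out (λ - 9): p(λ) = (λ - 9)·(λ^2 - 7λ - 18).
The quadratic factors as (λ + 2)·(λ - 9).
Eigenvalues: -2, 9, 9.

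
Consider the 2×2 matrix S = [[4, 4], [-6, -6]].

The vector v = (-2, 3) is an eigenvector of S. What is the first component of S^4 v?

-32

First find the eigenvalue: Sv = (4, -6) = -2·(-2, 3), so λ = -2.
Then S^4 v = λ^4·v = (-2)^4·(-2, 3) = 16·(-2, 3) = (-32, 48).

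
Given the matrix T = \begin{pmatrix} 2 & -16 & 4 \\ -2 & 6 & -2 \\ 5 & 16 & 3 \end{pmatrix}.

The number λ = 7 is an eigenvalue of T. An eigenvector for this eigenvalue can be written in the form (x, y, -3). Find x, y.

4, -2

We need (T - 7I)v = 0.
T - 7I = [[-5, -16, 4], [-2, -1, -2], [5, 16, -4]].
Row 1: (-5)·x + (-16)·y + (4)·-3 = 0
Row 2: (-2)·x + (-1)·y + (-2)·-3 = 0
Row 3: (5)·x + (16)·y + (-4)·-3 = 0
Solving gives x = 4, y = -2.
Check: T·(4, -2, -3) = (28, -14, -21) = 7·(4, -2, -3).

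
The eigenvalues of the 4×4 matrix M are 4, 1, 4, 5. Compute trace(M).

14

trace(M) is the sum of the eigenvalues: (4) + (1) + (4) + (5) = 14.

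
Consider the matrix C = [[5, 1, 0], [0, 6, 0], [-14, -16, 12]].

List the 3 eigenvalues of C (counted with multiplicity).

Compute the characteristic polynomial p(λ) = det(λI - C).
Cofactor expansion gives p(λ) = λ^3 - 23λ^2 + 162λ - 360.
Rational-root test: λ = 5 gives p(5) = 0.
Factor out (λ - 5): p(λ) = (λ - 5)·(λ^2 - 18λ + 72).
The quadratic factors as (λ - 6)·(λ - 12).
Eigenvalues: 5, 6, 12.

5, 6, 12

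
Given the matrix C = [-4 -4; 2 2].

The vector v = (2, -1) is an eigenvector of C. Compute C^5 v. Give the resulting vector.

(-64, 32)

First find the eigenvalue: Cv = (-4, 2) = -2·(2, -1), so λ = -2.
Then C^5 v = λ^5·v = (-2)^5·(2, -1) = -32·(2, -1) = (-64, 32).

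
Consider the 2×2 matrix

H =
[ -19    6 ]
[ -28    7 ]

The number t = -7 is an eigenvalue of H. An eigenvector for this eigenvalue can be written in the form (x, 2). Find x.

We need (H + 7I)v = 0.
H + 7I = [[-12, 6], [-28, 14]].
Row 1: (-12)·x + (6)·2 = 0
Row 2: (-28)·x + (14)·2 = 0
Solving gives x = 1.
Check: H·(1, 2) = (-7, -14) = -7·(1, 2).

1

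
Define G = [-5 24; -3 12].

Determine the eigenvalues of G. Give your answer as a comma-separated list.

3, 4

det(G - tI) = (-5 - t)(12 - t) - (24)·(-3) = t^2 - 7t + 12.
This factors as (t - 3)·(t - 4) = 0.
Eigenvalues: 3, 4.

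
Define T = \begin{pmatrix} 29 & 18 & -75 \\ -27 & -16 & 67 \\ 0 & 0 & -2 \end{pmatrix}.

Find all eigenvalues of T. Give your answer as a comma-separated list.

-2, 2, 11

Set up det(λI - T) = 0.
Expanding the 3×3 determinant: p(λ) = λ^3 - 11λ^2 - 4λ + 44.
Rational-root test: λ = 2 gives p(2) = 0.
Factor out (λ - 2): p(λ) = (λ - 2)·(λ^2 - 9λ - 22).
The quadratic factors as (λ + 2)·(λ - 11).
Eigenvalues: -2, 2, 11.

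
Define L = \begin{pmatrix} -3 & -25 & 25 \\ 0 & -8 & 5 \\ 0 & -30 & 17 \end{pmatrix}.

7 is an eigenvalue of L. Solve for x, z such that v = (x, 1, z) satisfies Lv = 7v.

5, 3

We need (L - 7I)v = 0.
L - 7I = [[-10, -25, 25], [0, -15, 5], [0, -30, 10]].
Row 1: (-10)·x + (-25)·1 + (25)·z = 0
Row 2: (0)·x + (-15)·1 + (5)·z = 0
Row 3: (0)·x + (-30)·1 + (10)·z = 0
Solving gives x = 5, z = 3.
Check: L·(5, 1, 3) = (35, 7, 21) = 7·(5, 1, 3).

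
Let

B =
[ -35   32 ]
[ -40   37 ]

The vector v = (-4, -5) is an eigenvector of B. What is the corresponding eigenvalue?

Compute Bv: B·(-4, -5) = (-20, -25).
Since Bv = λv, compare component 1: -20 = λ·-4, so λ = 5.

5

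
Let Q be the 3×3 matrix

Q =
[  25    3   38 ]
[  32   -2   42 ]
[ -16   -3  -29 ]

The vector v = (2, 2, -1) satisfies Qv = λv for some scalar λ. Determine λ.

9

Compute Qv: Q·(2, 2, -1) = (18, 18, -9).
Since Qv = λv, compare component 1: 18 = λ·2, so λ = 9.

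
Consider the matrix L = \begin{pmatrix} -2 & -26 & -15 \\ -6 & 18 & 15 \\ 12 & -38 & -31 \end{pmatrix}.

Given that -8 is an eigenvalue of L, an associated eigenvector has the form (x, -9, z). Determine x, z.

6, 18

We need (L + 8I)v = 0.
L + 8I = [[6, -26, -15], [-6, 26, 15], [12, -38, -23]].
Row 1: (6)·x + (-26)·-9 + (-15)·z = 0
Row 2: (-6)·x + (26)·-9 + (15)·z = 0
Row 3: (12)·x + (-38)·-9 + (-23)·z = 0
Solving gives x = 6, z = 18.
Check: L·(6, -9, 18) = (-48, 72, -144) = -8·(6, -9, 18).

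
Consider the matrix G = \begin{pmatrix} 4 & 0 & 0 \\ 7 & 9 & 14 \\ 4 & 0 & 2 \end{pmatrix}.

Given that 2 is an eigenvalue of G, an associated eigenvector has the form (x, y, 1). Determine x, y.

We need (G - 2I)v = 0.
G - 2I = [[2, 0, 0], [7, 7, 14], [4, 0, 0]].
Row 1: (2)·x + (0)·y + (0)·1 = 0
Row 2: (7)·x + (7)·y + (14)·1 = 0
Row 3: (4)·x + (0)·y + (0)·1 = 0
Solving gives x = 0, y = -2.
Check: G·(0, -2, 1) = (0, -4, 2) = 2·(0, -2, 1).

0, -2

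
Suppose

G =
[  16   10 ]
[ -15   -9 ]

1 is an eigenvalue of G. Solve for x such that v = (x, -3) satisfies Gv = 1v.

We need (G - 1I)v = 0.
G - 1I = [[15, 10], [-15, -10]].
Row 1: (15)·x + (10)·-3 = 0
Row 2: (-15)·x + (-10)·-3 = 0
Solving gives x = 2.
Check: G·(2, -3) = (2, -3) = 1·(2, -3).

2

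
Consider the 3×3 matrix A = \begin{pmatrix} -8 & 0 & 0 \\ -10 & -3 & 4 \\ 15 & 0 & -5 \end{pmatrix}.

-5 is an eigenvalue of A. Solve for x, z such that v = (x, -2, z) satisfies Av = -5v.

0, 1

We need (A + 5I)v = 0.
A + 5I = [[-3, 0, 0], [-10, 2, 4], [15, 0, 0]].
Row 1: (-3)·x + (0)·-2 + (0)·z = 0
Row 2: (-10)·x + (2)·-2 + (4)·z = 0
Row 3: (15)·x + (0)·-2 + (0)·z = 0
Solving gives x = 0, z = 1.
Check: A·(0, -2, 1) = (0, 10, -5) = -5·(0, -2, 1).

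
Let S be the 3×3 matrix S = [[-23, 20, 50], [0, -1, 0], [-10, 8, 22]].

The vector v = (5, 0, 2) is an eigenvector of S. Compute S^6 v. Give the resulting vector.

(3645, 0, 1458)

First find the eigenvalue: Sv = (-15, 0, -6) = -3·(5, 0, 2), so λ = -3.
Then S^6 v = λ^6·v = (-3)^6·(5, 0, 2) = 729·(5, 0, 2) = (3645, 0, 1458).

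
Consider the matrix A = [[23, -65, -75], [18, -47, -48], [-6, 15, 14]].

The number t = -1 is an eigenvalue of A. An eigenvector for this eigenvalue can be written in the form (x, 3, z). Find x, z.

5, -1

We need (A + 1I)v = 0.
A + 1I = [[24, -65, -75], [18, -46, -48], [-6, 15, 15]].
Row 1: (24)·x + (-65)·3 + (-75)·z = 0
Row 2: (18)·x + (-46)·3 + (-48)·z = 0
Row 3: (-6)·x + (15)·3 + (15)·z = 0
Solving gives x = 5, z = -1.
Check: A·(5, 3, -1) = (-5, -3, 1) = -1·(5, 3, -1).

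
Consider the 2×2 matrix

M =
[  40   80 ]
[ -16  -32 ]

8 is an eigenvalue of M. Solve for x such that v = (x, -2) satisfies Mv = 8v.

We need (M - 8I)v = 0.
M - 8I = [[32, 80], [-16, -40]].
Row 1: (32)·x + (80)·-2 = 0
Row 2: (-16)·x + (-40)·-2 = 0
Solving gives x = 5.
Check: M·(5, -2) = (40, -16) = 8·(5, -2).

5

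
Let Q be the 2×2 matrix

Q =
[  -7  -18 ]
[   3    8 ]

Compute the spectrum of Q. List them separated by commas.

det(Q - lambda·I) = (-7 - lambda)(8 - lambda) - (-18)·(3) = lambda^2 - lambda - 2.
This factors as (lambda + 1)·(lambda - 2) = 0.
Eigenvalues: -1, 2.

-1, 2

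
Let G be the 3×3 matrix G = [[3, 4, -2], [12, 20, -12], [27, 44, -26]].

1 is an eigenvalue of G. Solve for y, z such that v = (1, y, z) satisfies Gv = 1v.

0, 1

We need (G - 1I)v = 0.
G - 1I = [[2, 4, -2], [12, 19, -12], [27, 44, -27]].
Row 1: (2)·1 + (4)·y + (-2)·z = 0
Row 2: (12)·1 + (19)·y + (-12)·z = 0
Row 3: (27)·1 + (44)·y + (-27)·z = 0
Solving gives y = 0, z = 1.
Check: G·(1, 0, 1) = (1, 0, 1) = 1·(1, 0, 1).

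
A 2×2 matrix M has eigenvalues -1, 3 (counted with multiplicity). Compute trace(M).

trace(M) is the sum of the eigenvalues: (-1) + (3) = 2.

2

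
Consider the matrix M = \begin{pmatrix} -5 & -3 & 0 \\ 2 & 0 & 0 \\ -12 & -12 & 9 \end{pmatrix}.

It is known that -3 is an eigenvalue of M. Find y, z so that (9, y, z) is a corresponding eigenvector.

-6, 3

We need (M + 3I)v = 0.
M + 3I = [[-2, -3, 0], [2, 3, 0], [-12, -12, 12]].
Row 1: (-2)·9 + (-3)·y + (0)·z = 0
Row 2: (2)·9 + (3)·y + (0)·z = 0
Row 3: (-12)·9 + (-12)·y + (12)·z = 0
Solving gives y = -6, z = 3.
Check: M·(9, -6, 3) = (-27, 18, -9) = -3·(9, -6, 3).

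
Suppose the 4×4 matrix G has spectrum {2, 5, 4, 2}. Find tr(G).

13

trace(G) is the sum of the eigenvalues: (2) + (5) + (4) + (2) = 13.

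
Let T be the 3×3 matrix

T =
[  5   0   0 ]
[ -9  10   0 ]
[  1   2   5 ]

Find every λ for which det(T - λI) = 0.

5, 5, 10

T is lower triangular, so its eigenvalues are the diagonal entries.
Diagonal: 5, 10, 5.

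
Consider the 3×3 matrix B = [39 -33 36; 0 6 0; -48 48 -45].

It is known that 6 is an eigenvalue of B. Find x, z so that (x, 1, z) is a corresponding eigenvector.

1, 0

We need (B - 6I)v = 0.
B - 6I = [[33, -33, 36], [0, 0, 0], [-48, 48, -51]].
Row 1: (33)·x + (-33)·1 + (36)·z = 0
Row 2: (0)·x + (0)·1 + (0)·z = 0
Row 3: (-48)·x + (48)·1 + (-51)·z = 0
Solving gives x = 1, z = 0.
Check: B·(1, 1, 0) = (6, 6, 0) = 6·(1, 1, 0).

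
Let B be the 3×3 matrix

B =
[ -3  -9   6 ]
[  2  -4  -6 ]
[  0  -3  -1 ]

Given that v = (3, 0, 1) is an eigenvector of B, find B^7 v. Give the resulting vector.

(-3, 0, -1)

First find the eigenvalue: Bv = (-3, 0, -1) = -1·(3, 0, 1), so λ = -1.
Then B^7 v = λ^7·v = (-1)^7·(3, 0, 1) = -1·(3, 0, 1) = (-3, 0, -1).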